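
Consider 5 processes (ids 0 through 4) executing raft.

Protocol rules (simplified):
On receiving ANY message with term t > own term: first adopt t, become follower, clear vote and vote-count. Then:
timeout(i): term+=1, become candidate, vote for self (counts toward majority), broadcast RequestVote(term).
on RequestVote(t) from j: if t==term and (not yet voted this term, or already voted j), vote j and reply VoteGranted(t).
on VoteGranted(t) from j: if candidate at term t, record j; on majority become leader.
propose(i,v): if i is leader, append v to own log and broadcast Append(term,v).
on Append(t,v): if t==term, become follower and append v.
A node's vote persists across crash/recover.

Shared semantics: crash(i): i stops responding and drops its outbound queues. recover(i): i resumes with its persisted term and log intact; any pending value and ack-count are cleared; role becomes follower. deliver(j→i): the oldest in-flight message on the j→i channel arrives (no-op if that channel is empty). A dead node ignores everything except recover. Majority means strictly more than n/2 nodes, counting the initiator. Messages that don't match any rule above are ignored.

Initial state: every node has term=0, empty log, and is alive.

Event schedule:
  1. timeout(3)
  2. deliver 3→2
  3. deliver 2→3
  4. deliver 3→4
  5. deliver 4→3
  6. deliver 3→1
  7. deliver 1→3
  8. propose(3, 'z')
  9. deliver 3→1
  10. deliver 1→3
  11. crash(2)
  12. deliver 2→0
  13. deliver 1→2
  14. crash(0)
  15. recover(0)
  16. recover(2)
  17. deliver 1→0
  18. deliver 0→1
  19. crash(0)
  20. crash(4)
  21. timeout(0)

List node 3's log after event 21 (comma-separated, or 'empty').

step 1 timeout(3): 3={cand,t=1,log=-}
step 2 deliver 3→2: 2={foll,t=1,log=-}
step 3 deliver 2→3: —
step 4 deliver 3→4: 4={foll,t=1,log=-}
step 5 deliver 4→3: 3={lead,t=1,log=-}
step 6 deliver 3→1: 1={foll,t=1,log=-}
step 7 deliver 1→3: —
step 8 propose(3,'z'): 3={lead,t=1,log=z}
step 9 deliver 3→1: 1={foll,t=1,log=z}
step 10 deliver 1→3: —
step 11 crash(2): 2={✗foll,t=1,log=-}
step 12 deliver 2→0: —
step 13 deliver 1→2: —
step 14 crash(0): 0={✗foll,t=0,log=-}
step 15 recover(0): 0={foll,t=0,log=-}
step 16 recover(2): 2={foll,t=1,log=-}
step 17 deliver 1→0: —
step 18 deliver 0→1: —
step 19 crash(0): 0={✗foll,t=0,log=-}
step 20 crash(4): 4={✗foll,t=1,log=-}
step 21 timeout(0): —

z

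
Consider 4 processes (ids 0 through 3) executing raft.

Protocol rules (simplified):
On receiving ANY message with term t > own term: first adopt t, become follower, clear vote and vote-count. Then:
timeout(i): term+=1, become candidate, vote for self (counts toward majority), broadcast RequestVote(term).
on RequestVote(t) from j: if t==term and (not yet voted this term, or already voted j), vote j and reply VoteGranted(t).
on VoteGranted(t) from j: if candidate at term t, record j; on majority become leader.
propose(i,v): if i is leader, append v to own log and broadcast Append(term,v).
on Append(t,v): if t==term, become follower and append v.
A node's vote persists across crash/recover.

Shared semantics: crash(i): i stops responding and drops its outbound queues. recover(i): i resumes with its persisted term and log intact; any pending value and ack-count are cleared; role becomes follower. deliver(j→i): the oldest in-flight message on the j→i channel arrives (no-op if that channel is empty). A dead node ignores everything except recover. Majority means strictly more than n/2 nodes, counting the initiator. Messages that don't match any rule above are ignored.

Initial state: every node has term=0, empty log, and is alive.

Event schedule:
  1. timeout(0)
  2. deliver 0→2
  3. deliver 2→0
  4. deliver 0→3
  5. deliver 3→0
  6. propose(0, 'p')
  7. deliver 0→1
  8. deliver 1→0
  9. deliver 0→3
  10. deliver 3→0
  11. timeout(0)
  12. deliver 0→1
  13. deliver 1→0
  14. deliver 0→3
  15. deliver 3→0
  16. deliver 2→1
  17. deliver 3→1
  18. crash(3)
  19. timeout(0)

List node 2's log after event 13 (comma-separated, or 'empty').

empty

1. timeout(0):  <0:cand t1 ->
2. deliver 0→2:  <2:foll t1 ->
3. deliver 2→0:  nop
4. deliver 0→3:  <3:foll t1 ->
5. deliver 3→0:  <0:lead t1 ->
6. propose(0,'p'):  <0:lead t1 p>
7. deliver 0→1:  <1:foll t1 ->
8. deliver 1→0:  nop
9. deliver 0→3:  <3:foll t1 p>
10. deliver 3→0:  nop
11. timeout(0):  <0:cand t2 p>
12. deliver 0→1:  <1:foll t1 p>
13. deliver 1→0:  nop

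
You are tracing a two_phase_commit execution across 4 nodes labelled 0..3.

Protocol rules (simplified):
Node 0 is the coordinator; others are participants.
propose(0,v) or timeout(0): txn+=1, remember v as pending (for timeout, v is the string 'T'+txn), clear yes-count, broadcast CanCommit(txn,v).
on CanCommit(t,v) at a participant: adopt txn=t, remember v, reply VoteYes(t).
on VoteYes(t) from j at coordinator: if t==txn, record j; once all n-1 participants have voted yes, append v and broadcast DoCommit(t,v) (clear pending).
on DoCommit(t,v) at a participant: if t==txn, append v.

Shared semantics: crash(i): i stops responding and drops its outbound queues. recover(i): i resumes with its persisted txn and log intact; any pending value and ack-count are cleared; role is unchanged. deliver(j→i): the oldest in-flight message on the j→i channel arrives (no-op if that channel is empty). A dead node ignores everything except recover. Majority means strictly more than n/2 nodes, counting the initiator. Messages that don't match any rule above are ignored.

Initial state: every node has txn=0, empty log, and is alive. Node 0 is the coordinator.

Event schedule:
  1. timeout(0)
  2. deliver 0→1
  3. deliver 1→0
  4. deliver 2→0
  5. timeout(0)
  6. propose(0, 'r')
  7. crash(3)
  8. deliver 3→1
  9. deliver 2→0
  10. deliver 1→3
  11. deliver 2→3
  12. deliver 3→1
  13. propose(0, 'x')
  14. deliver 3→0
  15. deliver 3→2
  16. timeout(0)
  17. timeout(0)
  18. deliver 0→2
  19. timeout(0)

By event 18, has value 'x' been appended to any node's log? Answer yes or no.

no

step 1 timeout(0): 0={coor,t=1,log=-}
step 2 deliver 0→1: 1={part,t=1,log=-}
step 3 deliver 1→0: —
step 4 deliver 2→0: —
step 5 timeout(0): 0={coor,t=2,log=-}
step 6 propose(0,'r'): 0={coor,t=3,log=-}
step 7 crash(3): 3={✗part,t=0,log=-}
step 8 deliver 3→1: —
step 9 deliver 2→0: —
step 10 deliver 1→3: —
step 11 deliver 2→3: —
step 12 deliver 3→1: —
step 13 propose(0,'x'): 0={coor,t=4,log=-}
step 14 deliver 3→0: —
step 15 deliver 3→2: —
step 16 timeout(0): 0={coor,t=5,log=-}
step 17 timeout(0): 0={coor,t=6,log=-}
step 18 deliver 0→2: 2={part,t=1,log=-}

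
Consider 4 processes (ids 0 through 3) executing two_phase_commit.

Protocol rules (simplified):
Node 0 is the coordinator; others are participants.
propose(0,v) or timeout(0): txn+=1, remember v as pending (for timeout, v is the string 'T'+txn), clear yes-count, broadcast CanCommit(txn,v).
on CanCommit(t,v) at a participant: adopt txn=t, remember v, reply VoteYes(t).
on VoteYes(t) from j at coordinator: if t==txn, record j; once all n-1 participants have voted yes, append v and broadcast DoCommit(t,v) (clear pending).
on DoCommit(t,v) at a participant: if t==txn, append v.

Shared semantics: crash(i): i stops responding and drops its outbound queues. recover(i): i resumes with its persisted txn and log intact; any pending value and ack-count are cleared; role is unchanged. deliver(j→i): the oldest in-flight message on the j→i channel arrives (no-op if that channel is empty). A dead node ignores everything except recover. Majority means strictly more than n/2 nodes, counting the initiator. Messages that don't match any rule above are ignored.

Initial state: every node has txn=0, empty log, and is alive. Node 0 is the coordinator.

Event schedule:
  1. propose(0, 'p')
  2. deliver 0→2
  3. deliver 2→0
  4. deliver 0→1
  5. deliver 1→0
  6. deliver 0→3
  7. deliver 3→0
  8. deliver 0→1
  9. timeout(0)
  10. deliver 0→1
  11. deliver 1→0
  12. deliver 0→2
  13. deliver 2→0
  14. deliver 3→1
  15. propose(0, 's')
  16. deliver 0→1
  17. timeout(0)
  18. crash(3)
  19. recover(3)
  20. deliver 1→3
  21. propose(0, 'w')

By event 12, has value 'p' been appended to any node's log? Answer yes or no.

after 1 — propose(0,'p'): n0:coor/t1/[-]
after 2 — deliver 0→2: n2:part/t1/[-]
after 3 — deliver 2→0: ·
after 4 — deliver 0→1: n1:part/t1/[-]
after 5 — deliver 1→0: ·
after 6 — deliver 0→3: n3:part/t1/[-]
after 7 — deliver 3→0: n0:coor/t1/[p]
after 8 — deliver 0→1: n1:part/t1/[p]
after 9 — timeout(0): n0:coor/t2/[p]
after 10 — deliver 0→1: n1:part/t2/[p]
after 11 — deliver 1→0: ·
after 12 — deliver 0→2: n2:part/t1/[p]

yes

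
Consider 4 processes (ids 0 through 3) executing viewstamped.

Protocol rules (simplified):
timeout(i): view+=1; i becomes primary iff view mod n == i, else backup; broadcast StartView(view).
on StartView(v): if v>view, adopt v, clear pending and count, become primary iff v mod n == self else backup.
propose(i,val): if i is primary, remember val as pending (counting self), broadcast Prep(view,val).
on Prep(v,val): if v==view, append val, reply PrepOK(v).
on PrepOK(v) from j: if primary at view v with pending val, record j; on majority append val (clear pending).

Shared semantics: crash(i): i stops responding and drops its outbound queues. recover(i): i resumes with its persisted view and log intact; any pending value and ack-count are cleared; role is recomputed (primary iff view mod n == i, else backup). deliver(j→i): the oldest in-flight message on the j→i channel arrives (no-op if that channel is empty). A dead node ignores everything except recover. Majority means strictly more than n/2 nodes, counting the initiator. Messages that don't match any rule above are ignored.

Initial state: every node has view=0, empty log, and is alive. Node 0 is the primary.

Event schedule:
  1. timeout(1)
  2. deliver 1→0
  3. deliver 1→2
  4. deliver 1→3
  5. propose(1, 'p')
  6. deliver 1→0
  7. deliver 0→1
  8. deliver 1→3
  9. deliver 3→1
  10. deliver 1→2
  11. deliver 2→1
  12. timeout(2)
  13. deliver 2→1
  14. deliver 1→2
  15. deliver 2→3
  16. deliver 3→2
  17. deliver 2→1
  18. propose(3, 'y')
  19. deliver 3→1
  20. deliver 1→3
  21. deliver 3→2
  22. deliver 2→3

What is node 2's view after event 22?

2

e1 timeout(1): 1[prim,v=1,-]
e2 deliver 1→0: 0[back,v=1,-]
e3 deliver 1→2: 2[back,v=1,-]
e4 deliver 1→3: 3[back,v=1,-]
e5 propose(1,'p'): ·
e6 deliver 1→0: 0[back,v=1,p]
e7 deliver 0→1: ·
e8 deliver 1→3: 3[back,v=1,p]
e9 deliver 3→1: 1[prim,v=1,p]
e10 deliver 1→2: 2[back,v=1,p]
e11 deliver 2→1: ·
e12 timeout(2): 2[prim,v=2,p]
e13 deliver 2→1: 1[back,v=2,p]
e14 deliver 1→2: ·
e15 deliver 2→3: 3[back,v=2,p]
e16 deliver 3→2: ·
e17 deliver 2→1: ·
e18 propose(3,'y'): ·
e19 deliver 3→1: ·
e20 deliver 1→3: ·
e21 deliver 3→2: ·
e22 deliver 2→3: ·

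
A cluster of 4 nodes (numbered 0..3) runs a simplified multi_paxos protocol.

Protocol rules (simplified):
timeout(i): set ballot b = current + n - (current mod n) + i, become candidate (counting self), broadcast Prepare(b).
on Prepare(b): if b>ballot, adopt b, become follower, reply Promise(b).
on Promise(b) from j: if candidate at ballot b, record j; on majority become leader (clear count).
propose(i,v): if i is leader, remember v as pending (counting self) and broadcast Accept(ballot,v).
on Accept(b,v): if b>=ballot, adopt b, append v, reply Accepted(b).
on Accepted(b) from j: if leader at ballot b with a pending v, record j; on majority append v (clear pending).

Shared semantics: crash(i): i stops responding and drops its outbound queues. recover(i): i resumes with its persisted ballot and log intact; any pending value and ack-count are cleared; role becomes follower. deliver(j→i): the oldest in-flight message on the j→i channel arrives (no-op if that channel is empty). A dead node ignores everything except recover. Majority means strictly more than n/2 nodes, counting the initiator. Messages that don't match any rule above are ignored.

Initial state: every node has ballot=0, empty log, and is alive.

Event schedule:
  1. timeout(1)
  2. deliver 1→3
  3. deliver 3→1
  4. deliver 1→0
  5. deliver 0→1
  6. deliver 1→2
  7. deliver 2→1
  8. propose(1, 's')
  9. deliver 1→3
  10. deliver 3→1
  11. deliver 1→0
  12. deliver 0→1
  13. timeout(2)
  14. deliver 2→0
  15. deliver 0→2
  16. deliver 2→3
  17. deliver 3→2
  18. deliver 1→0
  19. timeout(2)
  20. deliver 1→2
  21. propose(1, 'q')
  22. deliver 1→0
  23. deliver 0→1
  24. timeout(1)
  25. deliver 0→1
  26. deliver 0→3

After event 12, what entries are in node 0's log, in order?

e1 timeout(1): 1[cand,b=5,-]
e2 deliver 1→3: 3[foll,b=5,-]
e3 deliver 3→1: ·
e4 deliver 1→0: 0[foll,b=5,-]
e5 deliver 0→1: 1[lead,b=5,-]
e6 deliver 1→2: 2[foll,b=5,-]
e7 deliver 2→1: ·
e8 propose(1,'s'): ·
e9 deliver 1→3: 3[foll,b=5,s]
e10 deliver 3→1: ·
e11 deliver 1→0: 0[foll,b=5,s]
e12 deliver 0→1: 1[lead,b=5,s]

s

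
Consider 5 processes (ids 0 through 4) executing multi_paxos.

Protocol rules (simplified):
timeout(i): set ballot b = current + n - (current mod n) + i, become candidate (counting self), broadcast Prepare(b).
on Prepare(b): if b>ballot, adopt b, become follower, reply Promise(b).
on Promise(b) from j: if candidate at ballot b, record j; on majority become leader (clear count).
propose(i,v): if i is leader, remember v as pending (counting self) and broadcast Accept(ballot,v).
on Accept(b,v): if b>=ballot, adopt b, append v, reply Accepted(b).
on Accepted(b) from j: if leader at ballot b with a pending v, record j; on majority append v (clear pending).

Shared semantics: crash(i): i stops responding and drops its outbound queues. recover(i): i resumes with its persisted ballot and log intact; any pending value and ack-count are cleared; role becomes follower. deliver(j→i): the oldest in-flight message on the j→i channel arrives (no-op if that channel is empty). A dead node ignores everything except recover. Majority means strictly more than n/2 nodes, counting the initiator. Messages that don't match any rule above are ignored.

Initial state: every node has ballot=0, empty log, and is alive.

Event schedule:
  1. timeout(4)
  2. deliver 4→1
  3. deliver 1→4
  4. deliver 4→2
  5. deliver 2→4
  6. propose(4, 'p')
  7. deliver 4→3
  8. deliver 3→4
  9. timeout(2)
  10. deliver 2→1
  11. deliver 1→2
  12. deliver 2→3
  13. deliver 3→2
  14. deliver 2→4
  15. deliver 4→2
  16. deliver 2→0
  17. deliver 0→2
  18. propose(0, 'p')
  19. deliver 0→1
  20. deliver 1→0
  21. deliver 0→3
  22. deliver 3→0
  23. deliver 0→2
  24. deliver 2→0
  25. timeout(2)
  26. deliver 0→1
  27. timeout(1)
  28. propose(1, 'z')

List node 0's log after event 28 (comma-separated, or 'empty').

[1] timeout(4) → N4(cand b9 [-])
[2] deliver 4→1 → N1(foll b9 [-])
[3] deliver 1→4 → ∅
[4] deliver 4→2 → N2(foll b9 [-])
[5] deliver 2→4 → N4(lead b9 [-])
[6] propose(4,'p') → ∅
[7] deliver 4→3 → N3(foll b9 [-])
[8] deliver 3→4 → ∅
[9] timeout(2) → N2(cand b12 [-])
[10] deliver 2→1 → N1(foll b12 [-])
[11] deliver 1→2 → ∅
[12] deliver 2→3 → N3(foll b12 [-])
[13] deliver 3→2 → N2(lead b12 [-])
[14] deliver 2→4 → N4(foll b12 [-])
[15] deliver 4→2 → ∅
[16] deliver 2→0 → N0(foll b12 [-])
[17] deliver 0→2 → ∅
[18] propose(0,'p') → ∅
[19] deliver 0→1 → ∅
[20] deliver 1→0 → ∅
[21] deliver 0→3 → ∅
[22] deliver 3→0 → ∅
[23] deliver 0→2 → ∅
[24] deliver 2→0 → ∅
[25] timeout(2) → N2(cand b17 [-])
[26] deliver 0→1 → ∅
[27] timeout(1) → N1(cand b16 [-])
[28] propose(1,'z') → ∅

empty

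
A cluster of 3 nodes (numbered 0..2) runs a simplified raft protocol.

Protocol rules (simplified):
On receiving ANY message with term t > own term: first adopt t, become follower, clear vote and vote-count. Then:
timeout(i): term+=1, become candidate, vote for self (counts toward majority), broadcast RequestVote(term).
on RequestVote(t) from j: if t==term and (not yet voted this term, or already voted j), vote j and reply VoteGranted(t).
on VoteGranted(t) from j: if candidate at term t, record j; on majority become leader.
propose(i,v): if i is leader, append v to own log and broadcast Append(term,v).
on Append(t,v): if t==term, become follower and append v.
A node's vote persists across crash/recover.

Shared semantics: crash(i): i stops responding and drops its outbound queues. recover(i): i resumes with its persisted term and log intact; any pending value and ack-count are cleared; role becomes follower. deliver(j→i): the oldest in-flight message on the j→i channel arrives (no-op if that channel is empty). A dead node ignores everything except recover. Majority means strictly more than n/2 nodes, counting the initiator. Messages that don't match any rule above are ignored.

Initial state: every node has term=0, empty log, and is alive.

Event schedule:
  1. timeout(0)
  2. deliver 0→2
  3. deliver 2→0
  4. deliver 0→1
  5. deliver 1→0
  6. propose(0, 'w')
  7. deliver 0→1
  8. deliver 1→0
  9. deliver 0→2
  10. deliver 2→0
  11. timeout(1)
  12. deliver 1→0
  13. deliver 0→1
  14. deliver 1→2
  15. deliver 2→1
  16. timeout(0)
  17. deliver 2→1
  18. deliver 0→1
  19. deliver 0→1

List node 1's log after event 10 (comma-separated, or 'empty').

w

e1 timeout(0): 0[cand,t=1,-]
e2 deliver 0→2: 2[foll,t=1,-]
e3 deliver 2→0: 0[lead,t=1,-]
e4 deliver 0→1: 1[foll,t=1,-]
e5 deliver 1→0: ·
e6 propose(0,'w'): 0[lead,t=1,w]
e7 deliver 0→1: 1[foll,t=1,w]
e8 deliver 1→0: ·
e9 deliver 0→2: 2[foll,t=1,w]
e10 deliver 2→0: ·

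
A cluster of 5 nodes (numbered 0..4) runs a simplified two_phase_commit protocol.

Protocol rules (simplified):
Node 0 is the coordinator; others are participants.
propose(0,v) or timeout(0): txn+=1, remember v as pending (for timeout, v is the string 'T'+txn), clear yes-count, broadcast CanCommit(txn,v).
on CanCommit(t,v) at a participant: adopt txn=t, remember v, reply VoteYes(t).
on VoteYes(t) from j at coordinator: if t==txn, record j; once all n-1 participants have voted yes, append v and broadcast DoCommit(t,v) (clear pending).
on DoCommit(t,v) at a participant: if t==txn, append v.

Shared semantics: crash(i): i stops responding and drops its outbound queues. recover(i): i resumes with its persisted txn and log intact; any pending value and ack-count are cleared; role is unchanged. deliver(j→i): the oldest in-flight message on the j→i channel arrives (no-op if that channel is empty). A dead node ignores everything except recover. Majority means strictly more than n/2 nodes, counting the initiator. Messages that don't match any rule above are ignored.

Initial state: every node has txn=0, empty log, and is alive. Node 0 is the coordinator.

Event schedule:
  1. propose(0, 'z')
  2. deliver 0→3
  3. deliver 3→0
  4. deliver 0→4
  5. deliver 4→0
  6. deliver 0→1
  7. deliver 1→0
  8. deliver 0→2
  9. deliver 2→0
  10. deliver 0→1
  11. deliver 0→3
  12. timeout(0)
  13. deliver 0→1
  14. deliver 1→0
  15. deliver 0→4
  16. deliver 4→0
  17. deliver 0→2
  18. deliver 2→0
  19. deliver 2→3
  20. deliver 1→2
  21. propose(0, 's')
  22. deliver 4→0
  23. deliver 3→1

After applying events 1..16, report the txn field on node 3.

e1 propose(0,'z'): 0[coor,t=1,-]
e2 deliver 0→3: 3[part,t=1,-]
e3 deliver 3→0: ·
e4 deliver 0→4: 4[part,t=1,-]
e5 deliver 4→0: ·
e6 deliver 0→1: 1[part,t=1,-]
e7 deliver 1→0: ·
e8 deliver 0→2: 2[part,t=1,-]
e9 deliver 2→0: 0[coor,t=1,z]
e10 deliver 0→1: 1[part,t=1,z]
e11 deliver 0→3: 3[part,t=1,z]
e12 timeout(0): 0[coor,t=2,z]
e13 deliver 0→1: 1[part,t=2,z]
e14 deliver 1→0: ·
e15 deliver 0→4: 4[part,t=1,z]
e16 deliver 4→0: ·

1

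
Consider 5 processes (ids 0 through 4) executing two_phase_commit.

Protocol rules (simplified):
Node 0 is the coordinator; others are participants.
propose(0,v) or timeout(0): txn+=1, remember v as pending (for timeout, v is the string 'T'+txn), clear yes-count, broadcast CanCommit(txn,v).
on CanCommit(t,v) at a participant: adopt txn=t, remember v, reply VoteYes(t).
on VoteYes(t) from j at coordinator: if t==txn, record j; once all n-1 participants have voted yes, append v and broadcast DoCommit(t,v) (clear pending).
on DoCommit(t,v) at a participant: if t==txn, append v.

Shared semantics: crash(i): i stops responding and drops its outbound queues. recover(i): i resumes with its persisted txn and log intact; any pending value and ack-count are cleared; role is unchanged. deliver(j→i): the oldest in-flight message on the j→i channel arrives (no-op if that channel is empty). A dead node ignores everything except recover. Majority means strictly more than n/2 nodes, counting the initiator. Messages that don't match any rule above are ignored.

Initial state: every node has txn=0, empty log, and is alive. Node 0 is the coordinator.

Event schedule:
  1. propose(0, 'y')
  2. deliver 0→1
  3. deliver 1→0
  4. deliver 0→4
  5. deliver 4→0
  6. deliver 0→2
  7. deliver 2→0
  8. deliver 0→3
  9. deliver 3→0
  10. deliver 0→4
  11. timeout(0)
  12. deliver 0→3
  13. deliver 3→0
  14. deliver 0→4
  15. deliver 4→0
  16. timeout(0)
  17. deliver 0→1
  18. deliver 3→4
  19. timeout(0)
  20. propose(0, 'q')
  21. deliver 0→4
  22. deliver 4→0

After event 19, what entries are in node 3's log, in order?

y

step 1 propose(0,'y'): 0={coor,t=1,log=-}
step 2 deliver 0→1: 1={part,t=1,log=-}
step 3 deliver 1→0: —
step 4 deliver 0→4: 4={part,t=1,log=-}
step 5 deliver 4→0: —
step 6 deliver 0→2: 2={part,t=1,log=-}
step 7 deliver 2→0: —
step 8 deliver 0→3: 3={part,t=1,log=-}
step 9 deliver 3→0: 0={coor,t=1,log=y}
step 10 deliver 0→4: 4={part,t=1,log=y}
step 11 timeout(0): 0={coor,t=2,log=y}
step 12 deliver 0→3: 3={part,t=1,log=y}
step 13 deliver 3→0: —
step 14 deliver 0→4: 4={part,t=2,log=y}
step 15 deliver 4→0: —
step 16 timeout(0): 0={coor,t=3,log=y}
step 17 deliver 0→1: 1={part,t=1,log=y}
step 18 deliver 3→4: —
step 19 timeout(0): 0={coor,t=4,log=y}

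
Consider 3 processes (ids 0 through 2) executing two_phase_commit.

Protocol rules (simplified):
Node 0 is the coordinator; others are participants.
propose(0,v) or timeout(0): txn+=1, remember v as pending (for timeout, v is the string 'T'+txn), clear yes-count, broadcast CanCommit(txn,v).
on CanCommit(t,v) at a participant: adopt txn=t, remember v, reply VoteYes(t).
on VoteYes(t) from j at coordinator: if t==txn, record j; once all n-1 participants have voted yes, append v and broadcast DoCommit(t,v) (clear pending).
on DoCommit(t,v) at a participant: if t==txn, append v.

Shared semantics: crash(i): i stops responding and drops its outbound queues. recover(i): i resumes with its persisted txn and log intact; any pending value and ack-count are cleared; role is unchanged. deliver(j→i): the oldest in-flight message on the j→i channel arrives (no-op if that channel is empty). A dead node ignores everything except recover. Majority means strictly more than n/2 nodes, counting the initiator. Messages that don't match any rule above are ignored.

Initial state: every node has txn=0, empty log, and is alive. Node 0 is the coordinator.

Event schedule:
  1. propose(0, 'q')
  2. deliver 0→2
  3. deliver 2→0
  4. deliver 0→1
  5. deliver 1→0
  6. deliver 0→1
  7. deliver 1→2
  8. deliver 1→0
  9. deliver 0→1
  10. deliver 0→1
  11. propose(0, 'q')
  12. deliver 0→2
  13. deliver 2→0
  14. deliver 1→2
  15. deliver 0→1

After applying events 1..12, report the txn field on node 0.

2

1. propose(0,'q'):  <0:coor t1 ->
2. deliver 0→2:  <2:part t1 ->
3. deliver 2→0:  nop
4. deliver 0→1:  <1:part t1 ->
5. deliver 1→0:  <0:coor t1 q>
6. deliver 0→1:  <1:part t1 q>
7. deliver 1→2:  nop
8. deliver 1→0:  nop
9. deliver 0→1:  nop
10. deliver 0→1:  nop
11. propose(0,'q'):  <0:coor t2 q>
12. deliver 0→2:  <2:part t1 q>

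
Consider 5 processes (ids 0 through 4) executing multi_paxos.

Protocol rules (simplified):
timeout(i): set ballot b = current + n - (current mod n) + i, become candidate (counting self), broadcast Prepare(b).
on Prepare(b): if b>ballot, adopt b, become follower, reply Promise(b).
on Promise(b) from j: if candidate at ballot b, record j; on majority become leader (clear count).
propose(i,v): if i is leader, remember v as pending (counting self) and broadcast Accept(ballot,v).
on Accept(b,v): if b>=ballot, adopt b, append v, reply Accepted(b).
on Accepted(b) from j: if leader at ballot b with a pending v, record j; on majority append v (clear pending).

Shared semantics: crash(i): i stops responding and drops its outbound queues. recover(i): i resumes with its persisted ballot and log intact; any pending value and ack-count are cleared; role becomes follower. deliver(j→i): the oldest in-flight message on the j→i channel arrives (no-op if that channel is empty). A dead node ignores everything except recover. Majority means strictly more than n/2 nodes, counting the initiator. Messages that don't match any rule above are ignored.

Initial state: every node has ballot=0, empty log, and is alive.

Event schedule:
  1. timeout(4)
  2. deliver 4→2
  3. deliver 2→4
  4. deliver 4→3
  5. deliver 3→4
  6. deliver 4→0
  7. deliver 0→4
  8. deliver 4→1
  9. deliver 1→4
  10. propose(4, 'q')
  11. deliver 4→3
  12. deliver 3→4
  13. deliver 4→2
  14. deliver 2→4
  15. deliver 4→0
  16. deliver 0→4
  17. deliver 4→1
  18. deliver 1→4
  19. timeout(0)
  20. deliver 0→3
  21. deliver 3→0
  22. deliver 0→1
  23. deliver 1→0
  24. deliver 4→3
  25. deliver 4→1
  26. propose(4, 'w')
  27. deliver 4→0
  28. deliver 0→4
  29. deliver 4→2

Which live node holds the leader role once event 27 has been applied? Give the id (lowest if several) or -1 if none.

1. timeout(4):  <4:cand b9 ->
2. deliver 4→2:  <2:foll b9 ->
3. deliver 2→4:  nop
4. deliver 4→3:  <3:foll b9 ->
5. deliver 3→4:  <4:lead b9 ->
6. deliver 4→0:  <0:foll b9 ->
7. deliver 0→4:  nop
8. deliver 4→1:  <1:foll b9 ->
9. deliver 1→4:  nop
10. propose(4,'q'):  nop
11. deliver 4→3:  <3:foll b9 q>
12. deliver 3→4:  nop
13. deliver 4→2:  <2:foll b9 q>
14. deliver 2→4:  <4:lead b9 q>
15. deliver 4→0:  <0:foll b9 q>
16. deliver 0→4:  nop
17. deliver 4→1:  <1:foll b9 q>
18. deliver 1→4:  nop
19. timeout(0):  <0:cand b10 q>
20. deliver 0→3:  <3:foll b10 q>
21. deliver 3→0:  nop
22. deliver 0→1:  <1:foll b10 q>
23. deliver 1→0:  <0:lead b10 q>
24. deliver 4→3:  nop
25. deliver 4→1:  nop
26. propose(4,'w'):  nop
27. deliver 4→0:  nop

0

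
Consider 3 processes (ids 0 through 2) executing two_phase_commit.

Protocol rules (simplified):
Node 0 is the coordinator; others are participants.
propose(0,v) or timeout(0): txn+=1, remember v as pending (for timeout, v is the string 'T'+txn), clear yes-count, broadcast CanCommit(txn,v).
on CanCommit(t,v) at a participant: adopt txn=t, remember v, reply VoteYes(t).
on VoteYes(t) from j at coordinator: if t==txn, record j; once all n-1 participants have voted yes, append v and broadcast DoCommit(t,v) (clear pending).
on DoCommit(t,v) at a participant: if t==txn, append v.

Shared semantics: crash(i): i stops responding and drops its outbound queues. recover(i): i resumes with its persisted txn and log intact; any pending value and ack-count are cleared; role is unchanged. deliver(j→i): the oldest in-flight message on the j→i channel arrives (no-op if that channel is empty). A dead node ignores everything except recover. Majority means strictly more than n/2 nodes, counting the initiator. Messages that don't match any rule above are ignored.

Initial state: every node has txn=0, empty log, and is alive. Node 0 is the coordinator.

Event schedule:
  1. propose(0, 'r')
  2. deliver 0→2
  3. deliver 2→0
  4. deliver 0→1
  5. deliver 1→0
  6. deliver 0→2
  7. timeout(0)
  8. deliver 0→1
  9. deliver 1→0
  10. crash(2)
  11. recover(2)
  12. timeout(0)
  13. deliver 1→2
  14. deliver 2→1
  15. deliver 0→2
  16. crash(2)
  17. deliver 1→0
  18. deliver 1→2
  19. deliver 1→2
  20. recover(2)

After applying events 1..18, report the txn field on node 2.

1. propose(0,'r'):  <0:coor t1 ->
2. deliver 0→2:  <2:part t1 ->
3. deliver 2→0:  nop
4. deliver 0→1:  <1:part t1 ->
5. deliver 1→0:  <0:coor t1 r>
6. deliver 0→2:  <2:part t1 r>
7. timeout(0):  <0:coor t2 r>
8. deliver 0→1:  <1:part t1 r>
9. deliver 1→0:  nop
10. crash(2):  <2:✗part t1 r>
11. recover(2):  <2:part t1 r>
12. timeout(0):  <0:coor t3 r>
13. deliver 1→2:  nop
14. deliver 2→1:  nop
15. deliver 0→2:  <2:part t2 r>
16. crash(2):  <2:✗part t2 r>
17. deliver 1→0:  nop
18. deliver 1→2:  nop

2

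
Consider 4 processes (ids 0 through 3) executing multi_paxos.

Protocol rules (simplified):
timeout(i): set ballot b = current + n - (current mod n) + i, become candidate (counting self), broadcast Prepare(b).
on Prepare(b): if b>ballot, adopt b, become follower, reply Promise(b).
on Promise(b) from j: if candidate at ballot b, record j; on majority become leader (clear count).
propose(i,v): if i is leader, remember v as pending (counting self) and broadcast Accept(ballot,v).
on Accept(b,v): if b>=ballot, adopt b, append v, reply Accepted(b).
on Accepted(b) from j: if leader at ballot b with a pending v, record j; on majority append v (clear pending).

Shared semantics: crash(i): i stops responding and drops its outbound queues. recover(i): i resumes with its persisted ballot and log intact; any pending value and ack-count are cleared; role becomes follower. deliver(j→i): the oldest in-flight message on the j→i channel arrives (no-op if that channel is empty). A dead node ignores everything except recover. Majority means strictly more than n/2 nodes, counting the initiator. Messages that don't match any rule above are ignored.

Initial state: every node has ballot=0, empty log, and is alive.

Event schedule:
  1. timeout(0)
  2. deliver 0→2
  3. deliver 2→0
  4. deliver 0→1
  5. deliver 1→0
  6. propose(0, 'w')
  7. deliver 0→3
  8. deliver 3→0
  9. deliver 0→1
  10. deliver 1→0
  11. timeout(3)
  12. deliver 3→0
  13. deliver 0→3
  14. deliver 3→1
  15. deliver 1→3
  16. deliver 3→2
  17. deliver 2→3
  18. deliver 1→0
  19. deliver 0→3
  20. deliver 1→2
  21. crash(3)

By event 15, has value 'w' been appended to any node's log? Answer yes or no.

yes

1. timeout(0):  <0:cand b4 ->
2. deliver 0→2:  <2:foll b4 ->
3. deliver 2→0:  nop
4. deliver 0→1:  <1:foll b4 ->
5. deliver 1→0:  <0:lead b4 ->
6. propose(0,'w'):  nop
7. deliver 0→3:  <3:foll b4 ->
8. deliver 3→0:  nop
9. deliver 0→1:  <1:foll b4 w>
10. deliver 1→0:  nop
11. timeout(3):  <3:cand b11 ->
12. deliver 3→0:  <0:foll b11 ->
13. deliver 0→3:  nop
14. deliver 3→1:  <1:foll b11 w>
15. deliver 1→3:  nop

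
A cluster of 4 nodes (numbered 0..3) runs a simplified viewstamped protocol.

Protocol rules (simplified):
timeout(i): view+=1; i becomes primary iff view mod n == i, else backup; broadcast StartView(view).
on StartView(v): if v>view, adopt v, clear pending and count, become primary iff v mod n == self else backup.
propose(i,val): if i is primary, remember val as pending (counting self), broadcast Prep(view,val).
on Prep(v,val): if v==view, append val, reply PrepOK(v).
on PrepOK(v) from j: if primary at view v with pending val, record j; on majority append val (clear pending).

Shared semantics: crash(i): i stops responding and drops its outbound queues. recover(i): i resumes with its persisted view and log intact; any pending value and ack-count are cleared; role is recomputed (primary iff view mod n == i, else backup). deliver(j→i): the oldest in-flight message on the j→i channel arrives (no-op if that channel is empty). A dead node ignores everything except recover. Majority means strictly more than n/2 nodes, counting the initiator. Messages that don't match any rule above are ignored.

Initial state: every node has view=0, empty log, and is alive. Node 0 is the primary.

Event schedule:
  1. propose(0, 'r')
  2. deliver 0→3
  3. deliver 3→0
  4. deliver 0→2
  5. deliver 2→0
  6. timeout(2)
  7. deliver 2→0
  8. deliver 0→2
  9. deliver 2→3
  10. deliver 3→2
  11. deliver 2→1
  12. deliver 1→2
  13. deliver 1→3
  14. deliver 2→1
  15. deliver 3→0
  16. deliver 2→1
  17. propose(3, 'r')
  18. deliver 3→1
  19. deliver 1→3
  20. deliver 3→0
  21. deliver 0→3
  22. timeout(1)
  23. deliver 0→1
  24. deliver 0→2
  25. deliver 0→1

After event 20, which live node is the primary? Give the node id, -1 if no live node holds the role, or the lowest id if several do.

after 1 — propose(0,'r'): ·
after 2 — deliver 0→3: n3:back/v0/[r]
after 3 — deliver 3→0: ·
after 4 — deliver 0→2: n2:back/v0/[r]
after 5 — deliver 2→0: n0:prim/v0/[r]
after 6 — timeout(2): n2:back/v1/[r]
after 7 — deliver 2→0: n0:back/v1/[r]
after 8 — deliver 0→2: ·
after 9 — deliver 2→3: n3:back/v1/[r]
after 10 — deliver 3→2: ·
after 11 — deliver 2→1: n1:prim/v1/[-]
after 12 — deliver 1→2: ·
after 13 — deliver 1→3: ·
after 14 — deliver 2→1: ·
after 15 — deliver 3→0: ·
after 16 — deliver 2→1: ·
after 17 — propose(3,'r'): ·
after 18 — deliver 3→1: ·
after 19 — deliver 1→3: ·
after 20 — deliver 3→0: ·

1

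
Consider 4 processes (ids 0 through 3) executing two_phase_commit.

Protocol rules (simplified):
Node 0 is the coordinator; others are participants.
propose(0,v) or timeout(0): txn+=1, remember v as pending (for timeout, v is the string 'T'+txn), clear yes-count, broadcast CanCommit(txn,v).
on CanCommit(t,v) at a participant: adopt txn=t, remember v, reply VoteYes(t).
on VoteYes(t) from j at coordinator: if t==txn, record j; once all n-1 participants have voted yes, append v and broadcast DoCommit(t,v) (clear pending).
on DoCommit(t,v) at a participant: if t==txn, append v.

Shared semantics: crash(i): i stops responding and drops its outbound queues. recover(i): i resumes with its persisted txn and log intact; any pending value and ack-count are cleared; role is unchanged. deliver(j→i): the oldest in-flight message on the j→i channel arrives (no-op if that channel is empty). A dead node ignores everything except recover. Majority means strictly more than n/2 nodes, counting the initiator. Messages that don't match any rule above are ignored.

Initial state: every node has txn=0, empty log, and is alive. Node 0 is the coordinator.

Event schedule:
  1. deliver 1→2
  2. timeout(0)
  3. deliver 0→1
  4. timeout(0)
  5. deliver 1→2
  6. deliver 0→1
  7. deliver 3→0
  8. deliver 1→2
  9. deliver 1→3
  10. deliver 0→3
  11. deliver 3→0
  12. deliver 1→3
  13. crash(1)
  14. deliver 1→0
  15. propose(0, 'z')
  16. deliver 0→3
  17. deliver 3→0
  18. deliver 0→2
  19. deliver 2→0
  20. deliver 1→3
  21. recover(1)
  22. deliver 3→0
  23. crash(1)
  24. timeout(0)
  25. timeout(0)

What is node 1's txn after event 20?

2

after 1 — deliver 1→2: ·
after 2 — timeout(0): n0:coor/t1/[-]
after 3 — deliver 0→1: n1:part/t1/[-]
after 4 — timeout(0): n0:coor/t2/[-]
after 5 — deliver 1→2: ·
after 6 — deliver 0→1: n1:part/t2/[-]
after 7 — deliver 3→0: ·
after 8 — deliver 1→2: ·
after 9 — deliver 1→3: ·
after 10 — deliver 0→3: n3:part/t1/[-]
after 11 — deliver 3→0: ·
after 12 — deliver 1→3: ·
after 13 — crash(1): n1:✗part/t2/[-]
after 14 — deliver 1→0: ·
after 15 — propose(0,'z'): n0:coor/t3/[-]
after 16 — deliver 0→3: n3:part/t2/[-]
after 17 — deliver 3→0: ·
after 18 — deliver 0→2: n2:part/t1/[-]
after 19 — deliver 2→0: ·
after 20 — deliver 1→3: ·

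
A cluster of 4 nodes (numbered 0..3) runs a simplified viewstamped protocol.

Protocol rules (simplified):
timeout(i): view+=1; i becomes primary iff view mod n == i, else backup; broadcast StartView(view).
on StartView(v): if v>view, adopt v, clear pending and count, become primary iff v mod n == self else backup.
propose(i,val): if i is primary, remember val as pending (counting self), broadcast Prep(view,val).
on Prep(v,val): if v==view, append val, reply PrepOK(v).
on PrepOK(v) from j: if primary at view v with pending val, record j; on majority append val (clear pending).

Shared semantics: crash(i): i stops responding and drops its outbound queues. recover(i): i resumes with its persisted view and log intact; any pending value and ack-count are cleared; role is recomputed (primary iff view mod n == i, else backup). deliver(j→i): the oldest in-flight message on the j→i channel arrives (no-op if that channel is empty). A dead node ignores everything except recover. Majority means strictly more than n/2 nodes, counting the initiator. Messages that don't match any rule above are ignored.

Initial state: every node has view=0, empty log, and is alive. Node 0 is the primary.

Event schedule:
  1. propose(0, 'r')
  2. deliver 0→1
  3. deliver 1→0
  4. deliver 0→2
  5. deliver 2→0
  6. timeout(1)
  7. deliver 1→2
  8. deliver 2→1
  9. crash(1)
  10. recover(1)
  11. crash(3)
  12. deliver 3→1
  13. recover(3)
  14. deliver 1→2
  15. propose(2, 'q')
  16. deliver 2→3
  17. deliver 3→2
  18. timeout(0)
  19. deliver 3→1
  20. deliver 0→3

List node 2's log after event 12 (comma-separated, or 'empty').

1. propose(0,'r'):  nop
2. deliver 0→1:  <1:back v0 r>
3. deliver 1→0:  nop
4. deliver 0→2:  <2:back v0 r>
5. deliver 2→0:  <0:prim v0 r>
6. timeout(1):  <1:prim v1 r>
7. deliver 1→2:  <2:back v1 r>
8. deliver 2→1:  nop
9. crash(1):  <1:✗prim v1 r>
10. recover(1):  <1:prim v1 r>
11. crash(3):  <3:✗back v0 ->
12. deliver 3→1:  nop

r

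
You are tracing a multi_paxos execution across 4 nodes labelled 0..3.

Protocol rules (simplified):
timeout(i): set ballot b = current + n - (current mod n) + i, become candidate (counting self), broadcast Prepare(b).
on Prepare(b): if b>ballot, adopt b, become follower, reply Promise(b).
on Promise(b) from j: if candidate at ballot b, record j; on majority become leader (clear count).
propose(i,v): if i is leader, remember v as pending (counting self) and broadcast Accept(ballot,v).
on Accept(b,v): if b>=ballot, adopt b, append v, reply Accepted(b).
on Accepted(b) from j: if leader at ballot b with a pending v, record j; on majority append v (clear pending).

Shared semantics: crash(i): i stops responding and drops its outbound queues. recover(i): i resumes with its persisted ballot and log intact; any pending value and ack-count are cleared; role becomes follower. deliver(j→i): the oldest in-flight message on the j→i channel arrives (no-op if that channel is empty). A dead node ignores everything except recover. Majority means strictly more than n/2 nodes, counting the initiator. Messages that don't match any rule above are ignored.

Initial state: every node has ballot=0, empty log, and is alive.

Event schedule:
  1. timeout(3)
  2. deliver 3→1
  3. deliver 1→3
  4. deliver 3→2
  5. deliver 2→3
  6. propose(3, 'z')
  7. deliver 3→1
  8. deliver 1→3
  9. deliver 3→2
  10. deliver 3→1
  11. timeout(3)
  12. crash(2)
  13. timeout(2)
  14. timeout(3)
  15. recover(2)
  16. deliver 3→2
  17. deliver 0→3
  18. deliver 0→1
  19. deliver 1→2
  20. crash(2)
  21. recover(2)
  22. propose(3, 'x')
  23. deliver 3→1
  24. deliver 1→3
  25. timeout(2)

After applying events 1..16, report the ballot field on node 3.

15

[1] timeout(3) → N3(cand b7 [-])
[2] deliver 3→1 → N1(foll b7 [-])
[3] deliver 1→3 → ∅
[4] deliver 3→2 → N2(foll b7 [-])
[5] deliver 2→3 → N3(lead b7 [-])
[6] propose(3,'z') → ∅
[7] deliver 3→1 → N1(foll b7 [z])
[8] deliver 1→3 → ∅
[9] deliver 3→2 → N2(foll b7 [z])
[10] deliver 3→1 → ∅
[11] timeout(3) → N3(cand b11 [-])
[12] crash(2) → N2(✗foll b7 [z])
[13] timeout(2) → ∅
[14] timeout(3) → N3(cand b15 [-])
[15] recover(2) → N2(foll b7 [z])
[16] deliver 3→2 → N2(foll b11 [z])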